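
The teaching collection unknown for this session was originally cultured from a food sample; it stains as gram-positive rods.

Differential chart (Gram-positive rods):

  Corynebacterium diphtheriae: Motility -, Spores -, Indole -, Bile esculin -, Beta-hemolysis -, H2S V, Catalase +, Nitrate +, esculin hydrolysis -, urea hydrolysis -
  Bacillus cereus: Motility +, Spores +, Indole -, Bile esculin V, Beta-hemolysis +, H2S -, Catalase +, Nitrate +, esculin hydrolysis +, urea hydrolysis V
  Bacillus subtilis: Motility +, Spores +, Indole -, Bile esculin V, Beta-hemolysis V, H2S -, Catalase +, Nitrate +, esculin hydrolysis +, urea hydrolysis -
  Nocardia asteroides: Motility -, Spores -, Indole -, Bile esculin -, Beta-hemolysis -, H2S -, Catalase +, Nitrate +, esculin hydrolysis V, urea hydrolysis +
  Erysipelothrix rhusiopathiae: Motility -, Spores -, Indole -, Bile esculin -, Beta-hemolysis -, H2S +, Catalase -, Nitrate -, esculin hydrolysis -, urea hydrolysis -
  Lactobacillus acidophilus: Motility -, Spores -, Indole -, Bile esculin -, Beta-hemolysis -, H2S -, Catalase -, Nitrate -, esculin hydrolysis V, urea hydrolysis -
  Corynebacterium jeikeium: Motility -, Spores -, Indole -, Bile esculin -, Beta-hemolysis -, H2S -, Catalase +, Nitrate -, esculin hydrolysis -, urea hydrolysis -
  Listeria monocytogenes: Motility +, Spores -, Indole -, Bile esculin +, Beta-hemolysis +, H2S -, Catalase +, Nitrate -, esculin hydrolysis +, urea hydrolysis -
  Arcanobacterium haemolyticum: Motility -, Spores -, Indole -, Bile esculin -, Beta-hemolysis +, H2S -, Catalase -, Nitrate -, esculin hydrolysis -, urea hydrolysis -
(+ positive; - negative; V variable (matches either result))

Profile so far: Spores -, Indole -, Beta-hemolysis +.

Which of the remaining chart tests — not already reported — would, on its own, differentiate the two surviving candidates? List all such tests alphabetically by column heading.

Beta-hemolysis +: excludes 5 organisms — 4 left.
Indole -: all 4 remaining candidates are consistent.
Spores -: excludes Bacillus cereus, Bacillus subtilis — 2 left.
Two candidates remain: Arcanobacterium haemolyticum and Listeria monocytogenes.
  Motility: Arcanobacterium haemolyticum -, Listeria monocytogenes + — discriminates.
  Bile esculin: Arcanobacterium haemolyticum -, Listeria monocytogenes + — discriminates.
  H2S: - vs - — same for both, does not separate.
  Catalase: Arcanobacterium haemolyticum -, Listeria monocytogenes + — discriminates.
  Nitrate: - vs - — same for both, does not separate.
  esculin hydrolysis: Arcanobacterium haemolyticum -, Listeria monocytogenes + — discriminates.
  urea hydrolysis: - vs - — same for both, does not separate.

Bile esculin, Catalase, esculin hydrolysis, Motility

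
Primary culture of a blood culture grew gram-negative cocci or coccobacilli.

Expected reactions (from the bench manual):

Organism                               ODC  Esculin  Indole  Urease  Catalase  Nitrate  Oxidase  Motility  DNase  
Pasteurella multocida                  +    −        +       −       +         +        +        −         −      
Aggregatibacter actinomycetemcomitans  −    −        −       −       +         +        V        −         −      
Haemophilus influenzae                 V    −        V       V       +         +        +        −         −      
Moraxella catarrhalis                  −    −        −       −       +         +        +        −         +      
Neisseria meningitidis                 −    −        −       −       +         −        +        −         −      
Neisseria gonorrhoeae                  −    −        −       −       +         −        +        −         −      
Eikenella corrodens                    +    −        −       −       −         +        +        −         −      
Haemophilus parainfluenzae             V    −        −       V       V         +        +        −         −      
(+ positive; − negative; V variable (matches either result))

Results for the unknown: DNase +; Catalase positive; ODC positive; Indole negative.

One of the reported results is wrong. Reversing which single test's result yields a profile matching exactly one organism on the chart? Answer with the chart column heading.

ODC

As reported, no row in the chart matches all 4 reactions.
Reversing ODC (to −) → unique match: Moraxella catarrhalis.
Reversing DNase → 2 organisms match (not unique).
Reversing Catalase → still no organism matches.
Reversing Indole → still no organism matches.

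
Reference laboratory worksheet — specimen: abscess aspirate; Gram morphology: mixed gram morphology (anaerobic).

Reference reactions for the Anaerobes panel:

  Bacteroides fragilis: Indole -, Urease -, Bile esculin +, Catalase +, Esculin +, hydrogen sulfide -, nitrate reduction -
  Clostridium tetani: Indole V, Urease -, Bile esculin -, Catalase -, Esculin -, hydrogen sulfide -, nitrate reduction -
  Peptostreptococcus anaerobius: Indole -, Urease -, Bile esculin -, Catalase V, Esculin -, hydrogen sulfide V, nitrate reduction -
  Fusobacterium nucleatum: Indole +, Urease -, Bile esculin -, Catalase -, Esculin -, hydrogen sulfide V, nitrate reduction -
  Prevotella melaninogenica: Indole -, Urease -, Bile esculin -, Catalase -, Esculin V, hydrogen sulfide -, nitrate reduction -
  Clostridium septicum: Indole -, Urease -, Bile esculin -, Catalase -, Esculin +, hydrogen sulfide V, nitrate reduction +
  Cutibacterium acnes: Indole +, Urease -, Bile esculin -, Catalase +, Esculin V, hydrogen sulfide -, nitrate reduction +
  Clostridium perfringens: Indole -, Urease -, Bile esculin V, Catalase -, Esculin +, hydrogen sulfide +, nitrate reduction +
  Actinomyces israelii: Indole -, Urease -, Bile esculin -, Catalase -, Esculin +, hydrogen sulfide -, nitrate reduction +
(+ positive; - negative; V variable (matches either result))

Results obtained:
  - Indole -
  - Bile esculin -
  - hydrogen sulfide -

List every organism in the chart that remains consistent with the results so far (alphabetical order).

hydrogen sulfide -: excludes Clostridium perfringens — 8 left.
Indole -: excludes Fusobacterium nucleatum, Cutibacterium acnes — 6 left.
Bile esculin -: excludes Bacteroides fragilis — 5 left.

Actinomyces israelii, Clostridium septicum, Clostridium tetani, Peptostreptococcus anaerobius, Prevotella melaninogenica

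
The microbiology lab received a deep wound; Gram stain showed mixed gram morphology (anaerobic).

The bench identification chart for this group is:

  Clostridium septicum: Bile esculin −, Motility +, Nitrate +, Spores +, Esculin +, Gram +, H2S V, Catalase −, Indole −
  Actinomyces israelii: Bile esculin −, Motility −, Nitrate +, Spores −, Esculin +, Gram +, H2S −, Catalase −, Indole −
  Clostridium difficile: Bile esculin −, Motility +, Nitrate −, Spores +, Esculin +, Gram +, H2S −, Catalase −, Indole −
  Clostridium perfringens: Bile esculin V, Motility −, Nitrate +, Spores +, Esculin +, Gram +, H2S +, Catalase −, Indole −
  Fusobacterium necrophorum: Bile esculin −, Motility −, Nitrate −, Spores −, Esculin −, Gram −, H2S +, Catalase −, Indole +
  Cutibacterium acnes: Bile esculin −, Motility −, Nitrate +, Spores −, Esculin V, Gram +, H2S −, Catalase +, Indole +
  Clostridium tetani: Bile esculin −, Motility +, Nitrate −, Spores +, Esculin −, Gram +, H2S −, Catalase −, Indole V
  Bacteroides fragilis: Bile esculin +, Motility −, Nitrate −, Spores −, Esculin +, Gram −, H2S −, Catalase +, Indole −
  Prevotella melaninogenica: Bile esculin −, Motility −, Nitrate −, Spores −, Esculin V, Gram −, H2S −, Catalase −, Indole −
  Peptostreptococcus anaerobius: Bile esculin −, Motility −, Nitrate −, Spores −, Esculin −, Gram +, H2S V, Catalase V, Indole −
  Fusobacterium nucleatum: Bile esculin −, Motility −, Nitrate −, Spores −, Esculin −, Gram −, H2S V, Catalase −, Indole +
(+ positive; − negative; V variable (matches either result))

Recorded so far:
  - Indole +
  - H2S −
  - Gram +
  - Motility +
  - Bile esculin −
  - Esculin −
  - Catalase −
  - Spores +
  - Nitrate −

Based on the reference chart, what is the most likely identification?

Catalase −: excludes Cutibacterium acnes, Bacteroides fragilis — 9 left.
H2S −: excludes Clostridium perfringens, Fusobacterium necrophorum — 7 left.
Motility +: excludes Actinomyces israelii, Prevotella melaninogenica, Peptostreptococcus anaerobius, Fusobacterium nucleatum — 3 left.
Esculin −: excludes Clostridium septicum, Clostridium difficile — 1 left.
Spores +: the one remaining candidate is consistent.
Gram +: the one remaining candidate is consistent.
Nitrate −: the one remaining candidate is consistent.
Indole +: the one remaining candidate is consistent.
Bile esculin −: the one remaining candidate is consistent.

Clostridium tetani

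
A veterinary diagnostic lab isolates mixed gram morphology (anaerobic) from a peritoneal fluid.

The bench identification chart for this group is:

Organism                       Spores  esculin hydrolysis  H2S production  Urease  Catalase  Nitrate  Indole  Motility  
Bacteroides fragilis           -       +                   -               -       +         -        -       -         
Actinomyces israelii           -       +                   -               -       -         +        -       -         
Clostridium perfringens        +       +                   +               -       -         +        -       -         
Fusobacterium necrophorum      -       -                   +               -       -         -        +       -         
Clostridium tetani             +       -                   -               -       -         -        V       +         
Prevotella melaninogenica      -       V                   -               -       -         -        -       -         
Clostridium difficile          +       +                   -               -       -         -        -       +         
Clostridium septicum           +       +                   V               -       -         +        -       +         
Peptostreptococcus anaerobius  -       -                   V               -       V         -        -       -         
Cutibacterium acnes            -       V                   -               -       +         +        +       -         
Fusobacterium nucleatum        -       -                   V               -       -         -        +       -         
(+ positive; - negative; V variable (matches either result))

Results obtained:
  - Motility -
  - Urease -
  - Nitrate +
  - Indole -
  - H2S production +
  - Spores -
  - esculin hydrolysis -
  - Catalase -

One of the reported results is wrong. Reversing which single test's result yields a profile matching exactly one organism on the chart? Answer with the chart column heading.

Nitrate

As reported, no row in the chart matches all 8 reactions.
Reversing Catalase → still no organism matches.
Reversing Indole → still no organism matches.
Reversing Spores → still no organism matches.
Reversing Nitrate (to -) → unique match: Peptostreptococcus anaerobius.
Reversing H2S production → still no organism matches.
Reversing esculin hydrolysis → still no organism matches.
Reversing Urease → still no organism matches.
Reversing Motility → still no organism matches.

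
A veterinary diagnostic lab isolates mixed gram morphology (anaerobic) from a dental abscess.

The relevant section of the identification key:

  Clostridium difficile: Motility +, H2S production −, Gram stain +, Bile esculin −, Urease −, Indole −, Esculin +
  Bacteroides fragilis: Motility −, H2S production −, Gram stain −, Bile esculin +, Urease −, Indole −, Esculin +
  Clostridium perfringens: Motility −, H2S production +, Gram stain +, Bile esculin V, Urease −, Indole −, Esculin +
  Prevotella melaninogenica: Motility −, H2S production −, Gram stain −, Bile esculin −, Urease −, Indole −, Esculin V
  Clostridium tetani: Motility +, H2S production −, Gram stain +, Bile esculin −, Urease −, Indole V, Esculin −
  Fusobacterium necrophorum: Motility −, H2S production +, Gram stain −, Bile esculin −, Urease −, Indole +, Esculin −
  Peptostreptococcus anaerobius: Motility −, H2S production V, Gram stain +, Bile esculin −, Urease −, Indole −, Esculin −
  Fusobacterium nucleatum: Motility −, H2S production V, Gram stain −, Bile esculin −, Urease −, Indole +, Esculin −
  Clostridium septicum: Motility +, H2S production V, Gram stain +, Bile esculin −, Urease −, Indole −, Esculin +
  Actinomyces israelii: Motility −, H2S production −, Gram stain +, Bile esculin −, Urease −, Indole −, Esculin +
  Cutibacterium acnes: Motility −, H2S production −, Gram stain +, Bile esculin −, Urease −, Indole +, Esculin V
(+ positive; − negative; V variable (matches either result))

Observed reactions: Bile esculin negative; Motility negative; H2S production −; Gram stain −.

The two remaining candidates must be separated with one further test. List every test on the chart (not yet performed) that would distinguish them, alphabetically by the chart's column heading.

Bile esculin −: excludes Bacteroides fragilis — 10 left.
Gram stain −: excludes 7 organisms — 3 left.
Motility −: all 3 remaining candidates are consistent.
H2S production −: excludes Fusobacterium necrophorum — 2 left.
Two candidates remain: Fusobacterium nucleatum and Prevotella melaninogenica.
  Urease: − vs − — same for both, does not separate.
  Indole: Fusobacterium nucleatum +, Prevotella melaninogenica − — discriminates.
  Esculin: − vs V — variable for at least one, does not separate.

Indole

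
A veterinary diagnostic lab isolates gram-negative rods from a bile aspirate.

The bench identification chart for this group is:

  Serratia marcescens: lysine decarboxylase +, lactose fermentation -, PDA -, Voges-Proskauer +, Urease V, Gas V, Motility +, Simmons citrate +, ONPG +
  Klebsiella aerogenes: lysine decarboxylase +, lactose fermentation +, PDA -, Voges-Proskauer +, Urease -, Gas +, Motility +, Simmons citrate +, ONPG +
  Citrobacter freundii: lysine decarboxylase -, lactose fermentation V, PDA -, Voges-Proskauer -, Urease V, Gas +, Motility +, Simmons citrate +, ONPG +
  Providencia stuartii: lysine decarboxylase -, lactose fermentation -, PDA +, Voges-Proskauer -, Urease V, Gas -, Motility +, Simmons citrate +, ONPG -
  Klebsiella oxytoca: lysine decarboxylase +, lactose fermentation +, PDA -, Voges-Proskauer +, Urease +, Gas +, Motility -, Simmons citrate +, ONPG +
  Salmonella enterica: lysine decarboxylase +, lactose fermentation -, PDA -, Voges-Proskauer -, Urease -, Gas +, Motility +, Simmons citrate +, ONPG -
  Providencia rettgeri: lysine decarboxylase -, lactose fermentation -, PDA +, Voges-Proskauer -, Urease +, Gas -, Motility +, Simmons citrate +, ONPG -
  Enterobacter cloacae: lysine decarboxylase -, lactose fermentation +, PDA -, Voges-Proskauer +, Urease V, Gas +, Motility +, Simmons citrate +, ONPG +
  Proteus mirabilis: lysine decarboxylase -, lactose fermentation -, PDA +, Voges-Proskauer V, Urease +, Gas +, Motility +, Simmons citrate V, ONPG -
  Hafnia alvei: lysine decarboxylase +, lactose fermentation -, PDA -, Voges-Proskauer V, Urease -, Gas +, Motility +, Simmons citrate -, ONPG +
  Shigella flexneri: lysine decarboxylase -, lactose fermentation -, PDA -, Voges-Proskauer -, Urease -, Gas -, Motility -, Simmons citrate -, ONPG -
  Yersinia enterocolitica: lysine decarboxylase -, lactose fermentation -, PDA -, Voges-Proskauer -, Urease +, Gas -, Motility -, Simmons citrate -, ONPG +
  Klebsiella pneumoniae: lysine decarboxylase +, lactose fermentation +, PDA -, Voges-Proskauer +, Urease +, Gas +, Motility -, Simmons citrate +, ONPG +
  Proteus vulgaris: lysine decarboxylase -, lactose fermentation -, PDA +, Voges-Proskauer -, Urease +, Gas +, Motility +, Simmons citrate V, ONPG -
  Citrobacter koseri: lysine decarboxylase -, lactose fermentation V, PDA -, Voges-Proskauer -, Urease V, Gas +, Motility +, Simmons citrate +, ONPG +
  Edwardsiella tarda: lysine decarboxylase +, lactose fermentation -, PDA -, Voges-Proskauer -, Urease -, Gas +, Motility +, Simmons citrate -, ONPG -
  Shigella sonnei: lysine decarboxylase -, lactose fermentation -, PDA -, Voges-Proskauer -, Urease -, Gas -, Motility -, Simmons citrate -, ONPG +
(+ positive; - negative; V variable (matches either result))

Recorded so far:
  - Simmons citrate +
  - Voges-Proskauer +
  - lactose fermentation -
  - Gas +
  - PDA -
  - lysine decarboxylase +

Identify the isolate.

PDA -: excludes Providencia stuartii, Providencia rettgeri, Proteus mirabilis, Proteus vulgaris — 13 left.
Gas +: excludes Shigella flexneri, Yersinia enterocolitica, Shigella sonnei — 10 left.
lactose fermentation -: excludes Klebsiella aerogenes, Klebsiella oxytoca, Enterobacter cloacae, Klebsiella pneumoniae — 6 left.
Voges-Proskauer +: excludes Citrobacter freundii, Salmonella enterica, Citrobacter koseri, Edwardsiella tarda — 2 left.
Simmons citrate +: excludes Hafnia alvei — 1 left.
lysine decarboxylase +: the one remaining candidate is consistent.

Serratia marcescens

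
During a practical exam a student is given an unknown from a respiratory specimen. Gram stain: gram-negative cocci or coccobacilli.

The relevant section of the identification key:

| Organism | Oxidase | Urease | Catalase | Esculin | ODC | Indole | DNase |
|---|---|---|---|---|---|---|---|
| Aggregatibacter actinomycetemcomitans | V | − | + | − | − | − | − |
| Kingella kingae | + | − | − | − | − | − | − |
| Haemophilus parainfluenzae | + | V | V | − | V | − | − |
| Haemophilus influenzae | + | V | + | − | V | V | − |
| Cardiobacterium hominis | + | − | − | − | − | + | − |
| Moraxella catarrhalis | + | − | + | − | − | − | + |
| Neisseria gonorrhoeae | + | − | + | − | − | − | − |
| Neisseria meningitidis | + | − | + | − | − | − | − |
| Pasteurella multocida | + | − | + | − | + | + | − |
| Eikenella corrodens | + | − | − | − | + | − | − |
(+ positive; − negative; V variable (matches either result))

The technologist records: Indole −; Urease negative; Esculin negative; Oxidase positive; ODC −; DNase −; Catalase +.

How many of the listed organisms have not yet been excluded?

Oxidase +: all 10 remaining candidates are consistent.
DNase −: excludes Moraxella catarrhalis — 9 left.
Urease −: all 9 remaining candidates are consistent.
Esculin −: all 9 remaining candidates are consistent.
Catalase +: excludes Kingella kingae, Cardiobacterium hominis, Eikenella corrodens — 6 left.
Indole −: excludes Pasteurella multocida — 5 left.
ODC −: all 5 remaining candidates are consistent.
Still consistent: Aggregatibacter actinomycetemcomitans, Haemophilus influenzae, Haemophilus parainfluenzae, Neisseria gonorrhoeae, Neisseria meningitidis.

5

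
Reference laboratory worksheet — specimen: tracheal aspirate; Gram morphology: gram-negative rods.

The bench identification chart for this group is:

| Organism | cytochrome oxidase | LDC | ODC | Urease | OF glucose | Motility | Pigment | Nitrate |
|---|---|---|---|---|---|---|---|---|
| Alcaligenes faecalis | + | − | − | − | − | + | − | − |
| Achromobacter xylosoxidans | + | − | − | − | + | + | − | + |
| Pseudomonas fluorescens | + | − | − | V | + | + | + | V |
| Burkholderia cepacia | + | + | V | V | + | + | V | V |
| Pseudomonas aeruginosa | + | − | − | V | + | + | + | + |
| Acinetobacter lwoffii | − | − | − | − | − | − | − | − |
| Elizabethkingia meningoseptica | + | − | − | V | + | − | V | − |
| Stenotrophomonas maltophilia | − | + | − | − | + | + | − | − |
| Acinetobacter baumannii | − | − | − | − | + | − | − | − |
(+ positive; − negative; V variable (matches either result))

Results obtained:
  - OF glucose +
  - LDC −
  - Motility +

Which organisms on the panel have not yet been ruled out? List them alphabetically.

Achromobacter xylosoxidans, Pseudomonas aeruginosa, Pseudomonas fluorescens

LDC −: excludes Burkholderia cepacia, Stenotrophomonas maltophilia — 7 left.
Motility +: excludes Acinetobacter lwoffii, Elizabethkingia meningoseptica, Acinetobacter baumannii — 4 left.
OF glucose +: excludes Alcaligenes faecalis — 3 left.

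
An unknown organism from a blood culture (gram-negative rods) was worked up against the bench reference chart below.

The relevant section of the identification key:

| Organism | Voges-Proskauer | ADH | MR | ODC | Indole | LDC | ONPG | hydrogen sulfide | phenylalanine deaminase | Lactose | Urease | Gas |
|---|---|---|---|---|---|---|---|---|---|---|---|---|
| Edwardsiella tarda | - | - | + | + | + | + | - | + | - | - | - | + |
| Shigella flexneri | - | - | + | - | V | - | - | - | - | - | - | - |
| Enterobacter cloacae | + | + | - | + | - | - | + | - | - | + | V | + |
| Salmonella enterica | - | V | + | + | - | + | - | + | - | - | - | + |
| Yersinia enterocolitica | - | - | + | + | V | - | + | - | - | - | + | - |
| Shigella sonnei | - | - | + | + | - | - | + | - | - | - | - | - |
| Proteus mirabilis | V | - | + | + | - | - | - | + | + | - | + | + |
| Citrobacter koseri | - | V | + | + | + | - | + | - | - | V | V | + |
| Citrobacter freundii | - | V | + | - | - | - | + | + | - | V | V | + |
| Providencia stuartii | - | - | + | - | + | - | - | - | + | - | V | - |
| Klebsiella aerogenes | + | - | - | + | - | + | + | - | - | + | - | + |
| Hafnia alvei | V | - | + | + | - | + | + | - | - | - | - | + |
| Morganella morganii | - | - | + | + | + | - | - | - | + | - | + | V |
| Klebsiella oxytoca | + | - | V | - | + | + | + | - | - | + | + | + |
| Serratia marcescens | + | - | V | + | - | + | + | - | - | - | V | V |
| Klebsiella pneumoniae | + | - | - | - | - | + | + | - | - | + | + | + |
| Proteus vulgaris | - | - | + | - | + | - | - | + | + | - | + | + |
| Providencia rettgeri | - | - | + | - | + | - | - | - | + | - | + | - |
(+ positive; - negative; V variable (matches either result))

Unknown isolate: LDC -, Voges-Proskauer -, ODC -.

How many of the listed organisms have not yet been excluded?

5

LDC -: excludes 7 organisms — 11 left.
Voges-Proskauer -: excludes Enterobacter cloacae — 10 left.
ODC -: excludes 5 organisms — 5 left.
Still consistent: Citrobacter freundii, Proteus vulgaris, Providencia rettgeri, Providencia stuartii, Shigella flexneri.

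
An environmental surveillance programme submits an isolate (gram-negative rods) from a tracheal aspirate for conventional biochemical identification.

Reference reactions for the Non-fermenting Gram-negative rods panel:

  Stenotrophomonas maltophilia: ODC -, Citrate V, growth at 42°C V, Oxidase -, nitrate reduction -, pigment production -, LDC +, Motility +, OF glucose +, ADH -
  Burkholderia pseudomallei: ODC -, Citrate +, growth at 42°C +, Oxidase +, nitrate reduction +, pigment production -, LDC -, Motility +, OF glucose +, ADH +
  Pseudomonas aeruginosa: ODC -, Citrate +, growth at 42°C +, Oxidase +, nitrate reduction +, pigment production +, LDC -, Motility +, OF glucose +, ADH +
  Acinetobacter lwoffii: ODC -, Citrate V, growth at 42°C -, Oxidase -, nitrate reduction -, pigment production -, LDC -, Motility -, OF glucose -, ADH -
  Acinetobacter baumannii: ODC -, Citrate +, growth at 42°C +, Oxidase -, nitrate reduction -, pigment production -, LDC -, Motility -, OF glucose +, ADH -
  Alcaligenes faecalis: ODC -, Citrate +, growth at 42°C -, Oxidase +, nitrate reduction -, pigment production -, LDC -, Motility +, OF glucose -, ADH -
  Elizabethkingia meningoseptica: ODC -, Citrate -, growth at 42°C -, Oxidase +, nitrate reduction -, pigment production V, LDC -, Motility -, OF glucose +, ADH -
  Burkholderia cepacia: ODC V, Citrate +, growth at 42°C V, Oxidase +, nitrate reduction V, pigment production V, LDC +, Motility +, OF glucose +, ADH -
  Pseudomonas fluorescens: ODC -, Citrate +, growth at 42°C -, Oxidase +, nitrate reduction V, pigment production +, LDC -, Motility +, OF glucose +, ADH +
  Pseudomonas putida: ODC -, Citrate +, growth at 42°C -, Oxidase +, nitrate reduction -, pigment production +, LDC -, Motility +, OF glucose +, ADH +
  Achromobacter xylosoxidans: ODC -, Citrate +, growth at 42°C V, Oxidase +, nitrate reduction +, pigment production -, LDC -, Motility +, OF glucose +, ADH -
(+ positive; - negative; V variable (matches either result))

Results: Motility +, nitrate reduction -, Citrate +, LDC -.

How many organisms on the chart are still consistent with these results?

3

Citrate +: excludes Elizabethkingia meningoseptica — 10 left.
LDC -: excludes Stenotrophomonas maltophilia, Burkholderia cepacia — 8 left.
nitrate reduction -: excludes Burkholderia pseudomallei, Pseudomonas aeruginosa, Achromobacter xylosoxidans — 5 left.
Motility +: excludes Acinetobacter lwoffii, Acinetobacter baumannii — 3 left.
Still consistent: Alcaligenes faecalis, Pseudomonas fluorescens, Pseudomonas putida.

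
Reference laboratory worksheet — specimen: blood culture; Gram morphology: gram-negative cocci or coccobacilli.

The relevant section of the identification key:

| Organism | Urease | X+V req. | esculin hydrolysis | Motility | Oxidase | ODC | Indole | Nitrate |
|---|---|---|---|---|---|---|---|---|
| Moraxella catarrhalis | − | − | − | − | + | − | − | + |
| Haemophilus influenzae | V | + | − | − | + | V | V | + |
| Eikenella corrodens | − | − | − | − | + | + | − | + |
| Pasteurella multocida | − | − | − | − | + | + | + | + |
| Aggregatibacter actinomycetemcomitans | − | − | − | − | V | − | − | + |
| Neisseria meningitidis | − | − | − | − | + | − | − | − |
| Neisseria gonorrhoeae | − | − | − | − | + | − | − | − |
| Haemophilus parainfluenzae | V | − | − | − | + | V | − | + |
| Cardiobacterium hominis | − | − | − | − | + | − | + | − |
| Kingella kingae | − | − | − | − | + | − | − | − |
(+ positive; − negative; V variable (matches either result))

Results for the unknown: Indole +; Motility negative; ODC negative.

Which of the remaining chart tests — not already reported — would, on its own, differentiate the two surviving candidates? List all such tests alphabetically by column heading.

Nitrate, X+V req.

Indole +: excludes 7 organisms — 3 left.
ODC −: excludes Pasteurella multocida — 2 left.
Motility −: all 2 remaining candidates are consistent.
Two candidates remain: Cardiobacterium hominis and Haemophilus influenzae.
  Urease: − vs V — variable for at least one, does not separate.
  X+V req.: Cardiobacterium hominis −, Haemophilus influenzae + — discriminates.
  esculin hydrolysis: − vs − — same for both, does not separate.
  Oxidase: + vs + — same for both, does not separate.
  Nitrate: Cardiobacterium hominis −, Haemophilus influenzae + — discriminates.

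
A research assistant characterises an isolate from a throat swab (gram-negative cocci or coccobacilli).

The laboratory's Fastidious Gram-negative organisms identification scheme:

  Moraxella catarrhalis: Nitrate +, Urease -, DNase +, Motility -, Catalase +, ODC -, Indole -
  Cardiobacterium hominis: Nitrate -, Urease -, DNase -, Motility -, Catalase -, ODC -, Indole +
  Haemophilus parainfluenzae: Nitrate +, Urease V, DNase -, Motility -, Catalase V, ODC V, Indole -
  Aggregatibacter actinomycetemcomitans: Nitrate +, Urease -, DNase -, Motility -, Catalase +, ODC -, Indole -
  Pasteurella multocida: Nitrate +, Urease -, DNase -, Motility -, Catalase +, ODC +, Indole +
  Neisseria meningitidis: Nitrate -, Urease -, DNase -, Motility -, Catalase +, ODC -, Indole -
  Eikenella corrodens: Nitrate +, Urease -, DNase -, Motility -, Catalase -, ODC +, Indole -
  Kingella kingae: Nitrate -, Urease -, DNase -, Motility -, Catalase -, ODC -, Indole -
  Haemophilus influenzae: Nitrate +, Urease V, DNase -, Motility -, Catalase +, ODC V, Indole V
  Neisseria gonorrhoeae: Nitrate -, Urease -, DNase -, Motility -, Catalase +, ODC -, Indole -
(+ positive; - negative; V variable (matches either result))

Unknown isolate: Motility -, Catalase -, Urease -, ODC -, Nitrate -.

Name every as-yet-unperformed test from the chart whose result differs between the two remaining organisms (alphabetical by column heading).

ODC -: excludes Pasteurella multocida, Eikenella corrodens — 8 left.
Motility -: all 8 remaining candidates are consistent.
Catalase -: excludes 5 organisms — 3 left.
Urease -: all 3 remaining candidates are consistent.
Nitrate -: excludes Haemophilus parainfluenzae — 2 left.
Two candidates remain: Cardiobacterium hominis and Kingella kingae.
  DNase: - vs - — same for both, does not separate.
  Indole: Cardiobacterium hominis +, Kingella kingae - — discriminates.

Indole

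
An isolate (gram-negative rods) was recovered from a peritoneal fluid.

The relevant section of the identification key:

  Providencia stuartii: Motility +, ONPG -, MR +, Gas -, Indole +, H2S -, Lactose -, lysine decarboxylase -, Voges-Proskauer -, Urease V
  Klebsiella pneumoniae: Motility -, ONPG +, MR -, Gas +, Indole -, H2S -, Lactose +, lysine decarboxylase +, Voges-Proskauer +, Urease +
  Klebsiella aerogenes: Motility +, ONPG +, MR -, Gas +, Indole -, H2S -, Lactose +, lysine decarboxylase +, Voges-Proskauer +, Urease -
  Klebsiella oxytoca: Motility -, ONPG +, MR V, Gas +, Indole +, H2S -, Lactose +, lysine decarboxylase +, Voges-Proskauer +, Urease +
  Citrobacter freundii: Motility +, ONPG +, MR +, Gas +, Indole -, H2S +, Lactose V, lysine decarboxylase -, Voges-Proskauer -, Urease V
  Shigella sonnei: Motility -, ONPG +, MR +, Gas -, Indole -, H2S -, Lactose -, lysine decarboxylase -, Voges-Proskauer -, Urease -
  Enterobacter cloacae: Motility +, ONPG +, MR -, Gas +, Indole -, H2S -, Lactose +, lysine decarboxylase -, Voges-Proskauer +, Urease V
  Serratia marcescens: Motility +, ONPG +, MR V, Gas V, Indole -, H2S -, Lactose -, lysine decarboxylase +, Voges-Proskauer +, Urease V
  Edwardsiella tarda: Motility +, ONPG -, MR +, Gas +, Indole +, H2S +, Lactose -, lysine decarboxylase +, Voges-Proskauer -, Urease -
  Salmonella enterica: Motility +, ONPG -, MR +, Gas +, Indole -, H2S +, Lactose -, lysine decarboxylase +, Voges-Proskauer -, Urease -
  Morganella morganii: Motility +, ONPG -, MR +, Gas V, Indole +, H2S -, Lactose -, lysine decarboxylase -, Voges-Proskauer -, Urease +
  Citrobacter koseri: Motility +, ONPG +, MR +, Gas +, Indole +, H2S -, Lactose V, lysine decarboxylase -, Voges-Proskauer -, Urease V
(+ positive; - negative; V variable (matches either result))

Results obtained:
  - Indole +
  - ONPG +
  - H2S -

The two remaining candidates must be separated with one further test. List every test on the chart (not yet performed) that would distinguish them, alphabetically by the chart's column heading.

lysine decarboxylase, Motility, Voges-Proskauer

Indole +: excludes 7 organisms — 5 left.
H2S -: excludes Edwardsiella tarda — 4 left.
ONPG +: excludes Providencia stuartii, Morganella morganii — 2 left.
Two candidates remain: Citrobacter koseri and Klebsiella oxytoca.
  Motility: Citrobacter koseri +, Klebsiella oxytoca - — discriminates.
  MR: + vs V — variable for at least one, does not separate.
  Gas: + vs + — same for both, does not separate.
  Lactose: V vs + — variable for at least one, does not separate.
  lysine decarboxylase: Citrobacter koseri -, Klebsiella oxytoca + — discriminates.
  Voges-Proskauer: Citrobacter koseri -, Klebsiella oxytoca + — discriminates.
  Urease: V vs + — variable for at least one, does not separate.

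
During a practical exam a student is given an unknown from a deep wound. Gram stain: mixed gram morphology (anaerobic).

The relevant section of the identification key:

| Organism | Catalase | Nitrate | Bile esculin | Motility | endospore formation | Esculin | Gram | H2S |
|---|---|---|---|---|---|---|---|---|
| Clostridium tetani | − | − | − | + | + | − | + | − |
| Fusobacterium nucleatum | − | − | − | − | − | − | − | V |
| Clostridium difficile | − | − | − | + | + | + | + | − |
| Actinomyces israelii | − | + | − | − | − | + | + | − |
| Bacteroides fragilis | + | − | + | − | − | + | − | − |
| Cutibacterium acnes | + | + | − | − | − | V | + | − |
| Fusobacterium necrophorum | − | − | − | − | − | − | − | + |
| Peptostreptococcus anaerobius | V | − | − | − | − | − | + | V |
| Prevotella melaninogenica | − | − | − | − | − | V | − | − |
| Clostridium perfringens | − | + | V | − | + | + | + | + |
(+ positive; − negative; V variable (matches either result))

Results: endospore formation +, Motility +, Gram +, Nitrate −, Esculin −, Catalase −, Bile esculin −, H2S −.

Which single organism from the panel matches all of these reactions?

Clostridium tetani

H2S −: excludes Fusobacterium necrophorum, Clostridium perfringens — 8 left.
Catalase −: excludes Bacteroides fragilis, Cutibacterium acnes — 6 left.
endospore formation +: excludes Fusobacterium nucleatum, Actinomyces israelii, Peptostreptococcus anaerobius, Prevotella melaninogenica — 2 left.
Bile esculin −: all 2 remaining candidates are consistent.
Motility +: all 2 remaining candidates are consistent.
Gram +: all 2 remaining candidates are consistent.
Esculin −: excludes Clostridium difficile — 1 left.
Nitrate −: the one remaining candidate is consistent.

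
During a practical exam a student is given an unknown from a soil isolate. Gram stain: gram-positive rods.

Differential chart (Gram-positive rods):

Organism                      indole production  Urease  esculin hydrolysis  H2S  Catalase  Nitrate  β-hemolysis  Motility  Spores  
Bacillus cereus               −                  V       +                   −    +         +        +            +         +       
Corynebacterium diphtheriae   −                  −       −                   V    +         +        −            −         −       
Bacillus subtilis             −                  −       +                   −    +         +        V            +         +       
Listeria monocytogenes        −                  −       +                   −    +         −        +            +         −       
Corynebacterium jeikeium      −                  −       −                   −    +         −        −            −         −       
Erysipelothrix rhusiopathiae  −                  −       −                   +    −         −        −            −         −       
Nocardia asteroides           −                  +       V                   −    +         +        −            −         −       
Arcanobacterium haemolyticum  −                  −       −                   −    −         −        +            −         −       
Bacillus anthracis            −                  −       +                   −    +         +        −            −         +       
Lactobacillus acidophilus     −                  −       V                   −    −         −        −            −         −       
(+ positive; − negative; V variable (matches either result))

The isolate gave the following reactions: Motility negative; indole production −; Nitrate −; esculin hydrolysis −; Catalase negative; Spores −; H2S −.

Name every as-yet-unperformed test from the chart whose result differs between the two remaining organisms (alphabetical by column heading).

Catalase −: excludes 7 organisms — 3 left.
indole production −: all 3 remaining candidates are consistent.
Motility −: all 3 remaining candidates are consistent.
esculin hydrolysis −: all 3 remaining candidates are consistent.
Spores −: all 3 remaining candidates are consistent.
Nitrate −: all 3 remaining candidates are consistent.
H2S −: excludes Erysipelothrix rhusiopathiae — 2 left.
Two candidates remain: Arcanobacterium haemolyticum and Lactobacillus acidophilus.
  Urease: − vs − — same for both, does not separate.
  β-hemolysis: Arcanobacterium haemolyticum +, Lactobacillus acidophilus − — discriminates.

β-hemolysis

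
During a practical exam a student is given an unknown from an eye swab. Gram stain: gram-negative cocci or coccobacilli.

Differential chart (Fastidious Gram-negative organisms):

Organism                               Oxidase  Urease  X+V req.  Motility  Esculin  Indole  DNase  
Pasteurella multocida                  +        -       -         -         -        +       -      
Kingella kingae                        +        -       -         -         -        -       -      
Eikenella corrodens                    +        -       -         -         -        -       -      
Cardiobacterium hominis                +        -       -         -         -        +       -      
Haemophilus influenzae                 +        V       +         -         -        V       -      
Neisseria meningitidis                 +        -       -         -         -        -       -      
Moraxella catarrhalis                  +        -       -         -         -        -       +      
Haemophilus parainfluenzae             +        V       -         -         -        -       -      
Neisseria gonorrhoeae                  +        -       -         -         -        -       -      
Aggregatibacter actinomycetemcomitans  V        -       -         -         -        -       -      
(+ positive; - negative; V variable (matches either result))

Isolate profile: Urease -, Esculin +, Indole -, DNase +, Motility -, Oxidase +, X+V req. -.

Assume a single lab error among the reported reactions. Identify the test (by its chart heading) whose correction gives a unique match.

As reported, no row in the chart matches all 7 reactions.
Reversing Indole → still no organism matches.
Reversing Oxidase → still no organism matches.
Reversing Urease → still no organism matches.
Reversing DNase → still no organism matches.
Reversing Motility → still no organism matches.
Reversing X+V req. → still no organism matches.
Reversing Esculin (to -) → unique match: Moraxella catarrhalis.

Esculin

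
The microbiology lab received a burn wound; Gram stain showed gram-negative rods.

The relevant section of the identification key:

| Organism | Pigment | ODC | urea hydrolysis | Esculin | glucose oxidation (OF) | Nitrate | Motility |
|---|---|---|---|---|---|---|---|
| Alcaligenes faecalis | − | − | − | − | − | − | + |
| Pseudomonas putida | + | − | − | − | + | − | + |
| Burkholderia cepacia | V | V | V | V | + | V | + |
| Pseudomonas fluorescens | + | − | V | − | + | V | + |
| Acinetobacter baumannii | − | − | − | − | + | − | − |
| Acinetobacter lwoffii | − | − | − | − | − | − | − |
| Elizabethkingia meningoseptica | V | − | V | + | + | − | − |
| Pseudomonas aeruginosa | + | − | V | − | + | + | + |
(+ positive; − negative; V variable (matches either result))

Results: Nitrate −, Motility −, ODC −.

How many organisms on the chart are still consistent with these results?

3

ODC −: all 8 remaining candidates are consistent.
Motility −: excludes 5 organisms — 3 left.
Nitrate −: all 3 remaining candidates are consistent.
Still consistent: Acinetobacter baumannii, Acinetobacter lwoffii, Elizabethkingia meningoseptica.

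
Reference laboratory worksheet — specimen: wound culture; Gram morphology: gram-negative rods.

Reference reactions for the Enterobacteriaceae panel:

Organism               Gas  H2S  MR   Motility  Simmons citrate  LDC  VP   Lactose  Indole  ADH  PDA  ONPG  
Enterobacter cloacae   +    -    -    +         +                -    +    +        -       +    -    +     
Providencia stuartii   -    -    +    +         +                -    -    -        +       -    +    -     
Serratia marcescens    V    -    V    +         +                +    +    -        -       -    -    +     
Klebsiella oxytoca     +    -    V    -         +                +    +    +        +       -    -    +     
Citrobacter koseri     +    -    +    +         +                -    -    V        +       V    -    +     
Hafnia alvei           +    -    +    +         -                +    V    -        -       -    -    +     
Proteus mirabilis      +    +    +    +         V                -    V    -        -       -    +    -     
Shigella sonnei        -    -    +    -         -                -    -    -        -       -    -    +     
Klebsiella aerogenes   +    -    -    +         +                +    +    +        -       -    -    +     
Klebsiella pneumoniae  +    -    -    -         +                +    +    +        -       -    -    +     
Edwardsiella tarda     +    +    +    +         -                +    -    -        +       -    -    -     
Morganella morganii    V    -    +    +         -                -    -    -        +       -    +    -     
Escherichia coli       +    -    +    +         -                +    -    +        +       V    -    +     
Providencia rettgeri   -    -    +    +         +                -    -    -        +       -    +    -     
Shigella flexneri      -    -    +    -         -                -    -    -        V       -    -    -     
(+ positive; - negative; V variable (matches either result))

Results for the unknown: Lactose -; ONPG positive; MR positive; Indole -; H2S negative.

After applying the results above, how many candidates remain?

3

MR +: excludes Enterobacter cloacae, Klebsiella aerogenes, Klebsiella pneumoniae — 12 left.
Indole -: excludes 7 organisms — 5 left.
Lactose -: all 5 remaining candidates are consistent.
H2S -: excludes Proteus mirabilis — 4 left.
ONPG +: excludes Shigella flexneri — 3 left.
Still consistent: Hafnia alvei, Serratia marcescens, Shigella sonnei.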